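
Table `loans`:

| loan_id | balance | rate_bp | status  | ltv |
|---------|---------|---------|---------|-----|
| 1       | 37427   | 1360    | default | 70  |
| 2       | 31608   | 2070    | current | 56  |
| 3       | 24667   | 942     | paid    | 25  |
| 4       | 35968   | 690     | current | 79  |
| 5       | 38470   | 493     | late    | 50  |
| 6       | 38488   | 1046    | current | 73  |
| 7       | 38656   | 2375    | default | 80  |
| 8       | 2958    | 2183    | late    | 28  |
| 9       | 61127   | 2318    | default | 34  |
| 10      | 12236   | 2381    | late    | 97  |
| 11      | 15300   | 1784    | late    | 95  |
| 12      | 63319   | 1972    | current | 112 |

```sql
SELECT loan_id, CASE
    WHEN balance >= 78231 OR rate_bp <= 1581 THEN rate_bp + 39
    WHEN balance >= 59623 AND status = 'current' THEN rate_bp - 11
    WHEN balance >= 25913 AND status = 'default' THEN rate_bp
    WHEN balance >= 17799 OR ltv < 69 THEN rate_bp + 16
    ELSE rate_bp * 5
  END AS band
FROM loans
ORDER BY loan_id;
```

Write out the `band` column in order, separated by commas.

loan_id=1: balance >= 78231 OR rate_bp <= 1581 → 1399
loan_id=2: balance >= 17799 OR ltv < 69 → 2086
loan_id=3: balance >= 78231 OR rate_bp <= 1581 → 981
loan_id=4: balance >= 78231 OR rate_bp <= 1581 → 729
loan_id=5: balance >= 78231 OR rate_bp <= 1581 → 532
loan_id=6: balance >= 78231 OR rate_bp <= 1581 → 1085
loan_id=7: balance >= 25913 AND status = 'default' → 2375
loan_id=8: balance >= 17799 OR ltv < 69 → 2199
loan_id=9: balance >= 25913 AND status = 'default' → 2318
loan_id=10: ELSE → 11905
loan_id=11: ELSE → 8920
loan_id=12: balance >= 59623 AND status = 'current' → 1961

1399, 2086, 981, 729, 532, 1085, 2375, 2199, 2318, 11905, 8920, 1961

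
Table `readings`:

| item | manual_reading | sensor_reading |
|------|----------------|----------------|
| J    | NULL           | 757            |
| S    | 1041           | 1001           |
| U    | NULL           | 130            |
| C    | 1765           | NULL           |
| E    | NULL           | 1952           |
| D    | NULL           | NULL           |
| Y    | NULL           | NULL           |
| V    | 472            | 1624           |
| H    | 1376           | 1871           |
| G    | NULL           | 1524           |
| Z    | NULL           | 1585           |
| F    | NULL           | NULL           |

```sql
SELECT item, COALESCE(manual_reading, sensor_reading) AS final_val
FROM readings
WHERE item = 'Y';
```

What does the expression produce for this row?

NULL

item = Y: manual_reading=NULL, sensor_reading=NULL.
manual_reading=NULL, sensor_reading=NULL (all NULL) → NULL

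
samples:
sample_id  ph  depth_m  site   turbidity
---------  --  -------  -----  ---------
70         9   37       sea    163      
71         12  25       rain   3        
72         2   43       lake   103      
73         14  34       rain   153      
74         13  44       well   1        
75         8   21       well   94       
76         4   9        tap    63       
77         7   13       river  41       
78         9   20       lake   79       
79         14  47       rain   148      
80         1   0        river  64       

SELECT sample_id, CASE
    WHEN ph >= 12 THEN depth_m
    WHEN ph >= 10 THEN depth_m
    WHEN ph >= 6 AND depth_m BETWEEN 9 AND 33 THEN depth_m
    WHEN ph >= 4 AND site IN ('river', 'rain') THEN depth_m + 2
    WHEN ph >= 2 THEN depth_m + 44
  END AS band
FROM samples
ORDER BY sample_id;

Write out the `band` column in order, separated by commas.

sample_id=70: ph >= 2 → 81
sample_id=71: ph >= 12 → 25
sample_id=72: ph >= 2 → 87
sample_id=73: ph >= 12 → 34
sample_id=74: ph >= 12 → 44
sample_id=75: ph >= 6 AND depth_m BETWEEN 9 AND 33 → 21
sample_id=76: ph >= 2 → 53
sample_id=77: ph >= 6 AND depth_m BETWEEN 9 AND 33 → 13
sample_id=78: ph >= 6 AND depth_m BETWEEN 9 AND 33 → 20
sample_id=79: ph >= 12 → 47
sample_id=80: (no match → NULL) → NULL

81, 25, 87, 34, 44, 21, 53, 13, 20, 47, NULL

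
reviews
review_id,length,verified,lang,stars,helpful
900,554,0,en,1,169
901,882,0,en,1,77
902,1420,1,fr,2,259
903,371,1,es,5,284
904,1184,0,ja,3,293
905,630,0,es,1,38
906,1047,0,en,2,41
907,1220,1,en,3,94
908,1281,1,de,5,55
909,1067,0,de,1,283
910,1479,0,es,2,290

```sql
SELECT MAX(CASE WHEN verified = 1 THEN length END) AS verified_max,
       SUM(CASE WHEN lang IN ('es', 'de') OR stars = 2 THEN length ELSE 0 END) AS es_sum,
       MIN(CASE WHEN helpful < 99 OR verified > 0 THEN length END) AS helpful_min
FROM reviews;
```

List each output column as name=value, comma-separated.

[verified_max: verified = 1]
review_id=900: ✗
review_id=901: ✗
review_id=902: ✓ → 1420
review_id=903: ✓ → 371
review_id=904: ✗
review_id=905: ✗
review_id=906: ✗
review_id=907: ✓ → 1220
review_id=908: ✓ → 1281
review_id=909: ✗
review_id=910: ✗
verified_max = MAX(1420, 371, 1220, 1281) = 1420
—
[es_sum: lang IN ('es', 'de') OR stars = 2]
review_id=900: ✗
review_id=901: ✗
review_id=902: ✓ → 1420
review_id=903: ✓ → 371
review_id=904: ✗
review_id=905: ✓ → 630
review_id=906: ✓ → 1047
review_id=907: ✗
review_id=908: ✓ → 1281
review_id=909: ✓ → 1067
review_id=910: ✓ → 1479
es_sum = 1420 + 371 + 630 + 1047 + 1281 + 1067 + 1479 = 7295
—
[helpful_min: helpful < 99 OR verified > 0]
review_id=900: ✗
review_id=901: ✓ → 882
review_id=902: ✓ → 1420
review_id=903: ✓ → 371
review_id=904: ✗
review_id=905: ✓ → 630
review_id=906: ✓ → 1047
review_id=907: ✓ → 1220
review_id=908: ✓ → 1281
review_id=909: ✗
review_id=910: ✗
helpful_min = MIN(882, 1420, 371, 630, 1047, 1220, 1281) = 371

verified_max=1420, es_sum=7295, helpful_min=371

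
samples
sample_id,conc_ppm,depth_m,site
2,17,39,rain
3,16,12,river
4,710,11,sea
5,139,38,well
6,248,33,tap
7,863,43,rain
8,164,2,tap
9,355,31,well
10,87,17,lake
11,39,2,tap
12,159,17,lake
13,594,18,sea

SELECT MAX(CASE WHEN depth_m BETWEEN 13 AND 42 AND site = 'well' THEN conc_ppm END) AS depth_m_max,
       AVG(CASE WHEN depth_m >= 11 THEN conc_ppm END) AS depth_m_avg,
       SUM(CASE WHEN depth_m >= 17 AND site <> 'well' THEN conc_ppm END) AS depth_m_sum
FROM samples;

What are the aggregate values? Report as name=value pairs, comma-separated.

[depth_m_max: depth_m BETWEEN 13 AND 42 AND site = 'well']
sample_id=2: ✗
sample_id=3: ✗
sample_id=4: ✗
sample_id=5: ✓ → 139
sample_id=6: ✗
sample_id=7: ✗
sample_id=8: ✗
sample_id=9: ✓ → 355
sample_id=10: ✗
sample_id=11: ✗
sample_id=12: ✗
sample_id=13: ✗
depth_m_max = MAX(139, 355) = 355
—
[depth_m_avg: depth_m >= 11]
sample_id=2: ✓ → 17
sample_id=3: ✓ → 16
sample_id=4: ✓ → 710
sample_id=5: ✓ → 139
sample_id=6: ✓ → 248
sample_id=7: ✓ → 863
sample_id=8: ✗
sample_id=9: ✓ → 355
sample_id=10: ✓ → 87
sample_id=11: ✗
sample_id=12: ✓ → 159
sample_id=13: ✓ → 594
depth_m_avg = (17 + 16 + 710 + 139 + 248 + 863 + 355 + 87 + 159 + 594) / 10 = 318.8
—
[depth_m_sum: depth_m >= 17 AND site <> 'well']
sample_id=2: ✓ → 17
sample_id=3: ✗
sample_id=4: ✗
sample_id=5: ✗
sample_id=6: ✓ → 248
sample_id=7: ✓ → 863
sample_id=8: ✗
sample_id=9: ✗
sample_id=10: ✓ → 87
sample_id=11: ✗
sample_id=12: ✓ → 159
sample_id=13: ✓ → 594
depth_m_sum = 17 + 248 + 863 + 87 + 159 + 594 = 1968

depth_m_max=355, depth_m_avg=318.8, depth_m_sum=1968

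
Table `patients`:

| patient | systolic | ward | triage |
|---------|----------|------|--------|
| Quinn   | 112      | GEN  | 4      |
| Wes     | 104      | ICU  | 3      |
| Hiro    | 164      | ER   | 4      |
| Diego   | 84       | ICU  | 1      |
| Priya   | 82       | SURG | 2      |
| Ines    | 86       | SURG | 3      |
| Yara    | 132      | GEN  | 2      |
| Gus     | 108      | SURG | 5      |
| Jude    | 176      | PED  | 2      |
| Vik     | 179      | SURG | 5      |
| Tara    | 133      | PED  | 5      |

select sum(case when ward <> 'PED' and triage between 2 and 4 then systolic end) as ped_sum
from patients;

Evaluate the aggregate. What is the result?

patient=Quinn: ✓ → 112
patient=Wes: ✓ → 104
patient=Hiro: ✓ → 164
patient=Diego: ✗
patient=Priya: ✓ → 82
patient=Ines: ✓ → 86
patient=Yara: ✓ → 132
patient=Gus: ✗
patient=Jude: ✗
patient=Vik: ✗
patient=Tara: ✗
ped_sum = 112 + 104 + 164 + 82 + 86 + 132 = 680

680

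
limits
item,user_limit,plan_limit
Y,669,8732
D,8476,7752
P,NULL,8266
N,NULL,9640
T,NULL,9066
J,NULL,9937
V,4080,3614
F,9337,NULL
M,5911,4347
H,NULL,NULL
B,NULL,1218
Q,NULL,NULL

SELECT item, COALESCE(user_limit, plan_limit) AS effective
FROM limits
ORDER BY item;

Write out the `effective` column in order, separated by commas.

item=B: user_limit=NULL, plan_limit=1218 → 1218
item=D: user_limit=8476 → 8476
item=F: user_limit=9337 → 9337
item=H: user_limit=NULL, plan_limit=NULL (all NULL) → NULL
item=J: user_limit=NULL, plan_limit=9937 → 9937
item=M: user_limit=5911 → 5911
item=N: user_limit=NULL, plan_limit=9640 → 9640
item=P: user_limit=NULL, plan_limit=8266 → 8266
item=Q: user_limit=NULL, plan_limit=NULL (all NULL) → NULL
item=T: user_limit=NULL, plan_limit=9066 → 9066
item=V: user_limit=4080 → 4080
item=Y: user_limit=669 → 669

1218, 8476, 9337, NULL, 9937, 5911, 9640, 8266, NULL, 9066, 4080, 669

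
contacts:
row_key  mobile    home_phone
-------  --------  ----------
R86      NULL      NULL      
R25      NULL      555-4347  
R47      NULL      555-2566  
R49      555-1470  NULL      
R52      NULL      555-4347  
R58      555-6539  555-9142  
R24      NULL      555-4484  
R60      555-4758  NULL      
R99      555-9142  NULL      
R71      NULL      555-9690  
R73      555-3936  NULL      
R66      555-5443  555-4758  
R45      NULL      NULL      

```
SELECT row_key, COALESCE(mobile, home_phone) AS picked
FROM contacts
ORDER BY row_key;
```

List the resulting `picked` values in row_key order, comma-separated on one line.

555-4484, 555-4347, NULL, 555-2566, 555-1470, 555-4347, 555-6539, 555-4758, 555-5443, 555-9690, 555-3936, NULL, 555-9142

row_key=R24: mobile=NULL, home_phone=555-4484 → 555-4484
row_key=R25: mobile=NULL, home_phone=555-4347 → 555-4347
row_key=R45: mobile=NULL, home_phone=NULL (all NULL) → NULL
row_key=R47: mobile=NULL, home_phone=555-2566 → 555-2566
row_key=R49: mobile=555-1470 → 555-1470
row_key=R52: mobile=NULL, home_phone=555-4347 → 555-4347
row_key=R58: mobile=555-6539 → 555-6539
row_key=R60: mobile=555-4758 → 555-4758
row_key=R66: mobile=555-5443 → 555-5443
row_key=R71: mobile=NULL, home_phone=555-9690 → 555-9690
row_key=R73: mobile=555-3936 → 555-3936
row_key=R86: mobile=NULL, home_phone=NULL (all NULL) → NULL
row_key=R99: mobile=555-9142 → 555-9142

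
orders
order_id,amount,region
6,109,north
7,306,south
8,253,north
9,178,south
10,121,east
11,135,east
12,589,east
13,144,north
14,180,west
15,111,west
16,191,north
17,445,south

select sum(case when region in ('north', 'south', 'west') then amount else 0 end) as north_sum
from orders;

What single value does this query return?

order_id=6: ✓ → 109
order_id=7: ✓ → 306
order_id=8: ✓ → 253
order_id=9: ✓ → 178
order_id=10: ✗
order_id=11: ✗
order_id=12: ✗
order_id=13: ✓ → 144
order_id=14: ✓ → 180
order_id=15: ✓ → 111
order_id=16: ✓ → 191
order_id=17: ✓ → 445
north_sum = 109 + 306 + 253 + 178 + 144 + 180 + 111 + 191 + 445 = 1917

1917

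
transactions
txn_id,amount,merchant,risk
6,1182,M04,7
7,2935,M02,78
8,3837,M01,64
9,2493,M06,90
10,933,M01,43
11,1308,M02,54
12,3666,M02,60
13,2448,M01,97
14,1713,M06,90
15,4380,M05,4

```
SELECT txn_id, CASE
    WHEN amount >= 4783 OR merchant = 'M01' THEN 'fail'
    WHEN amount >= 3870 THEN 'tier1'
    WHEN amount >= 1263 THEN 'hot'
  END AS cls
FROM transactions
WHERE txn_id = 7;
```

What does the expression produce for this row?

hot

txn_id = 7: amount=2935, merchant=M02, risk=78.
amount >= 4783 OR merchant = 'M01' → false
amount >= 3870 → false
amount >= 1263 → true → hot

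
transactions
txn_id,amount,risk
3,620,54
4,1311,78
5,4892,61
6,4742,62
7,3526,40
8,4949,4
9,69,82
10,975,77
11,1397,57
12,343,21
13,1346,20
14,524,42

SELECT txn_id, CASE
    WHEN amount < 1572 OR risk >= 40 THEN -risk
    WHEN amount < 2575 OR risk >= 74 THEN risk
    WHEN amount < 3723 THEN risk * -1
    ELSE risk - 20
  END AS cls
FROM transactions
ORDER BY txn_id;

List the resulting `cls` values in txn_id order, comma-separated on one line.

-54, -78, -61, -62, -40, -16, -82, -77, -57, -21, -20, -42

txn_id=3: amount < 1572 OR risk >= 40 → -54
txn_id=4: amount < 1572 OR risk >= 40 → -78
txn_id=5: amount < 1572 OR risk >= 40 → -61
txn_id=6: amount < 1572 OR risk >= 40 → -62
txn_id=7: amount < 1572 OR risk >= 40 → -40
txn_id=8: ELSE → -16
txn_id=9: amount < 1572 OR risk >= 40 → -82
txn_id=10: amount < 1572 OR risk >= 40 → -77
txn_id=11: amount < 1572 OR risk >= 40 → -57
txn_id=12: amount < 1572 OR risk >= 40 → -21
txn_id=13: amount < 1572 OR risk >= 40 → -20
txn_id=14: amount < 1572 OR risk >= 40 → -42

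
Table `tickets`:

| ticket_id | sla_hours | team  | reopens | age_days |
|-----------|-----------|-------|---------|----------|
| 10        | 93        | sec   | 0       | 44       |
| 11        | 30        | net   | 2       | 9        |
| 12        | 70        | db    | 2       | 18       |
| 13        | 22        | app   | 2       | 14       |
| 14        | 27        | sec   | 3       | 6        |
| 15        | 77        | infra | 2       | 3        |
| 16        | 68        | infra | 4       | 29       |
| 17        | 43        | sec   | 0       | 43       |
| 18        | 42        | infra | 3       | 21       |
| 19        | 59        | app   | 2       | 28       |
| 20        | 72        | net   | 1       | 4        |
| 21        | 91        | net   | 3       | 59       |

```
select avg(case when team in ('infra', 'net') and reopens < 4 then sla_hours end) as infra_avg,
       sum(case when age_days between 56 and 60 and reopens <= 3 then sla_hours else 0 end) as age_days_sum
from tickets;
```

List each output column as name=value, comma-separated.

[infra_avg: team in ('infra', 'net') and reopens < 4]
ticket_id=10: ✗
ticket_id=11: ✓ → 30
ticket_id=12: ✗
ticket_id=13: ✗
ticket_id=14: ✗
ticket_id=15: ✓ → 77
ticket_id=16: ✗
ticket_id=17: ✗
ticket_id=18: ✓ → 42
ticket_id=19: ✗
ticket_id=20: ✓ → 72
ticket_id=21: ✓ → 91
infra_avg = (30 + 77 + 42 + 72 + 91) / 5 = 62.4
—
[age_days_sum: age_days between 56 and 60 and reopens <= 3]
ticket_id=10: ✗
ticket_id=11: ✗
ticket_id=12: ✗
ticket_id=13: ✗
ticket_id=14: ✗
ticket_id=15: ✗
ticket_id=16: ✗
ticket_id=17: ✗
ticket_id=18: ✗
ticket_id=19: ✗
ticket_id=20: ✗
ticket_id=21: ✓ → 91
age_days_sum = 91

infra_avg=62.4, age_days_sum=91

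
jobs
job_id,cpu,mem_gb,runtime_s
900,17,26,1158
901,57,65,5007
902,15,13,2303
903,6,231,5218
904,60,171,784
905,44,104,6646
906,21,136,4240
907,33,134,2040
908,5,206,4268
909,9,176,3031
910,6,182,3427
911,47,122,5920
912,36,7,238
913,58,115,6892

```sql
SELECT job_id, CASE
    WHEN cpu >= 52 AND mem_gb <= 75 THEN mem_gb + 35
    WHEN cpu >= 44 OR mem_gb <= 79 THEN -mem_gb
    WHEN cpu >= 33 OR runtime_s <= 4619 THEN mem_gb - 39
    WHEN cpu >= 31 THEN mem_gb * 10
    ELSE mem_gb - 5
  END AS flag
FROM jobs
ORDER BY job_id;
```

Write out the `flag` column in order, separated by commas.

-26, 100, -13, 226, -171, -104, 97, 95, 167, 137, 143, -122, -7, -115

job_id=900: cpu >= 44 OR mem_gb <= 79 → -26
job_id=901: cpu >= 52 AND mem_gb <= 75 → 100
job_id=902: cpu >= 44 OR mem_gb <= 79 → -13
job_id=903: ELSE → 226
job_id=904: cpu >= 44 OR mem_gb <= 79 → -171
job_id=905: cpu >= 44 OR mem_gb <= 79 → -104
job_id=906: cpu >= 33 OR runtime_s <= 4619 → 97
job_id=907: cpu >= 33 OR runtime_s <= 4619 → 95
job_id=908: cpu >= 33 OR runtime_s <= 4619 → 167
job_id=909: cpu >= 33 OR runtime_s <= 4619 → 137
job_id=910: cpu >= 33 OR runtime_s <= 4619 → 143
job_id=911: cpu >= 44 OR mem_gb <= 79 → -122
job_id=912: cpu >= 44 OR mem_gb <= 79 → -7
job_id=913: cpu >= 44 OR mem_gb <= 79 → -115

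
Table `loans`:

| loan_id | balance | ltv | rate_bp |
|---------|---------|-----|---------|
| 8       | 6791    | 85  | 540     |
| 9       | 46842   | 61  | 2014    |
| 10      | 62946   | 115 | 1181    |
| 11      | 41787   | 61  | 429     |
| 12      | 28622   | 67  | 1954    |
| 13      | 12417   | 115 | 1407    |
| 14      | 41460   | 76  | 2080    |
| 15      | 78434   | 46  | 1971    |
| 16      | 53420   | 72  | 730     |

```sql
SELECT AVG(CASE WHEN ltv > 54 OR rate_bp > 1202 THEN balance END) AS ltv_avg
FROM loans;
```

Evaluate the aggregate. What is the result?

41413.2222222222

loan_id=8: ✓ → 6791
loan_id=9: ✓ → 46842
loan_id=10: ✓ → 62946
loan_id=11: ✓ → 41787
loan_id=12: ✓ → 28622
loan_id=13: ✓ → 12417
loan_id=14: ✓ → 41460
loan_id=15: ✓ → 78434
loan_id=16: ✓ → 53420
ltv_avg = (6791 + 46842 + 62946 + 41787 + 28622 + 12417 + 41460 + 78434 + 53420) / 9 = 41413.2222222222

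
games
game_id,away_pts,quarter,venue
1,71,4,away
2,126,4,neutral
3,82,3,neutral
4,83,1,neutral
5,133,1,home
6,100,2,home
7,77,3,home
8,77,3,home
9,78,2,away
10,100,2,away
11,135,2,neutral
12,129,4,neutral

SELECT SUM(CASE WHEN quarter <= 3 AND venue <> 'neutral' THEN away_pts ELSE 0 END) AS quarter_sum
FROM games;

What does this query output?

565

game_id=1: ✗
game_id=2: ✗
game_id=3: ✗
game_id=4: ✗
game_id=5: ✓ → 133
game_id=6: ✓ → 100
game_id=7: ✓ → 77
game_id=8: ✓ → 77
game_id=9: ✓ → 78
game_id=10: ✓ → 100
game_id=11: ✗
game_id=12: ✗
quarter_sum = 133 + 100 + 77 + 77 + 78 + 100 = 565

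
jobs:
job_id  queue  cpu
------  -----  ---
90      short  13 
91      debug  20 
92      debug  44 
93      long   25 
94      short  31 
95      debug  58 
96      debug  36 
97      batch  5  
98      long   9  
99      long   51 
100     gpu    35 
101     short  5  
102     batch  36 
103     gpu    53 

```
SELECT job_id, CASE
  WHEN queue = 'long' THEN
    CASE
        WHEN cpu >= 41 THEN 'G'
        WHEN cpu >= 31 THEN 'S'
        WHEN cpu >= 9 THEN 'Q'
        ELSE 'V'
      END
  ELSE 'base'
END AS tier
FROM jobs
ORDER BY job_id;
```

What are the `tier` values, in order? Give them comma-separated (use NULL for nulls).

job_id=90: queue='short' → outer ELSE → base
job_id=91: queue='debug' → outer ELSE → base
job_id=92: queue='debug' → outer ELSE → base
job_id=93: queue='long' → inner[cpu >= 9] → Q
job_id=94: queue='short' → outer ELSE → base
job_id=95: queue='debug' → outer ELSE → base
job_id=96: queue='debug' → outer ELSE → base
job_id=97: queue='batch' → outer ELSE → base
job_id=98: queue='long' → inner[cpu >= 9] → Q
job_id=99: queue='long' → inner[cpu >= 41] → G
job_id=100: queue='gpu' → outer ELSE → base
job_id=101: queue='short' → outer ELSE → base
job_id=102: queue='batch' → outer ELSE → base
job_id=103: queue='gpu' → outer ELSE → base

base, base, base, Q, base, base, base, base, Q, G, base, base, base, base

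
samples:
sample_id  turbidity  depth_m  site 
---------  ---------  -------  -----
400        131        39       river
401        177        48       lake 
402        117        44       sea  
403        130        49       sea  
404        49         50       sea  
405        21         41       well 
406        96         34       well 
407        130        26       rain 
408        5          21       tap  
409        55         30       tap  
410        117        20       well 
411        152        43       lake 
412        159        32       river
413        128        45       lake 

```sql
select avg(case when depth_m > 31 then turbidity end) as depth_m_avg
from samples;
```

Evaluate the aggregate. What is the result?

116

sample_id=400: ✓ → 131
sample_id=401: ✓ → 177
sample_id=402: ✓ → 117
sample_id=403: ✓ → 130
sample_id=404: ✓ → 49
sample_id=405: ✓ → 21
sample_id=406: ✓ → 96
sample_id=407: ✗
sample_id=408: ✗
sample_id=409: ✗
sample_id=410: ✗
sample_id=411: ✓ → 152
sample_id=412: ✓ → 159
sample_id=413: ✓ → 128
depth_m_avg = (131 + 177 + 117 + 130 + 49 + 21 + 96 + 152 + 159 + 128) / 10 = 116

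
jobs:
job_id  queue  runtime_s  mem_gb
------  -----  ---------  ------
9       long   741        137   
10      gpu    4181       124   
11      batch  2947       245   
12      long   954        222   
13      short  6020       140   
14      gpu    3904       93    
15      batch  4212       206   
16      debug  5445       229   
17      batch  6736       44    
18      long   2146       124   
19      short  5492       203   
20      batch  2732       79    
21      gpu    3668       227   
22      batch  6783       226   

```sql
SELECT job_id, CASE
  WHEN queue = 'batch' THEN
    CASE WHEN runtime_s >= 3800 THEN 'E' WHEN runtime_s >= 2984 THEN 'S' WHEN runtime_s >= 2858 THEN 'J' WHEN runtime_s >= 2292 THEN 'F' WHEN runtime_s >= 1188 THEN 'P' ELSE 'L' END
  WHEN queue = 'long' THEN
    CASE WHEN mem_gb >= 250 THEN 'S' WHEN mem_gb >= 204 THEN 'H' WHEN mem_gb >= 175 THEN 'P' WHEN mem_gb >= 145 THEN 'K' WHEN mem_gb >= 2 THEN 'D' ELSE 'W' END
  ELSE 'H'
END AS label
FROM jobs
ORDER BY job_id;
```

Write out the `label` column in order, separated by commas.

job_id=9: queue='long' → inner[mem_gb >= 2] → D
job_id=10: queue='gpu' → outer ELSE → H
job_id=11: queue='batch' → inner[runtime_s >= 2858] → J
job_id=12: queue='long' → inner[mem_gb >= 204] → H
job_id=13: queue='short' → outer ELSE → H
job_id=14: queue='gpu' → outer ELSE → H
job_id=15: queue='batch' → inner[runtime_s >= 3800] → E
job_id=16: queue='debug' → outer ELSE → H
job_id=17: queue='batch' → inner[runtime_s >= 3800] → E
job_id=18: queue='long' → inner[mem_gb >= 2] → D
job_id=19: queue='short' → outer ELSE → H
job_id=20: queue='batch' → inner[runtime_s >= 2292] → F
job_id=21: queue='gpu' → outer ELSE → H
job_id=22: queue='batch' → inner[runtime_s >= 3800] → E

D, H, J, H, H, H, E, H, E, D, H, F, H, E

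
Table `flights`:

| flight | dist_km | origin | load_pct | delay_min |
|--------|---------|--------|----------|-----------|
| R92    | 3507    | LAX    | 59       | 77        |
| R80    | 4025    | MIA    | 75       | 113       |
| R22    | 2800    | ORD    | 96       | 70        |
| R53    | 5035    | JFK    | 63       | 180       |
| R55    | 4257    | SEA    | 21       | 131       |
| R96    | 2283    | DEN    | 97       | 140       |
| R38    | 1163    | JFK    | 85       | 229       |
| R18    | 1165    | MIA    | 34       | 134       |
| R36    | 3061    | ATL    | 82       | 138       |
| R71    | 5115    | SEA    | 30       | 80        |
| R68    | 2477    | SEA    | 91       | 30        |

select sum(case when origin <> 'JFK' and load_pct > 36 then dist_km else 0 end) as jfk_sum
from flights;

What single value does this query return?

flight=R92: ✓ → 3507
flight=R80: ✓ → 4025
flight=R22: ✓ → 2800
flight=R53: ✗
flight=R55: ✗
flight=R96: ✓ → 2283
flight=R38: ✗
flight=R18: ✗
flight=R36: ✓ → 3061
flight=R71: ✗
flight=R68: ✓ → 2477
jfk_sum = 3507 + 4025 + 2800 + 2283 + 3061 + 2477 = 18153

18153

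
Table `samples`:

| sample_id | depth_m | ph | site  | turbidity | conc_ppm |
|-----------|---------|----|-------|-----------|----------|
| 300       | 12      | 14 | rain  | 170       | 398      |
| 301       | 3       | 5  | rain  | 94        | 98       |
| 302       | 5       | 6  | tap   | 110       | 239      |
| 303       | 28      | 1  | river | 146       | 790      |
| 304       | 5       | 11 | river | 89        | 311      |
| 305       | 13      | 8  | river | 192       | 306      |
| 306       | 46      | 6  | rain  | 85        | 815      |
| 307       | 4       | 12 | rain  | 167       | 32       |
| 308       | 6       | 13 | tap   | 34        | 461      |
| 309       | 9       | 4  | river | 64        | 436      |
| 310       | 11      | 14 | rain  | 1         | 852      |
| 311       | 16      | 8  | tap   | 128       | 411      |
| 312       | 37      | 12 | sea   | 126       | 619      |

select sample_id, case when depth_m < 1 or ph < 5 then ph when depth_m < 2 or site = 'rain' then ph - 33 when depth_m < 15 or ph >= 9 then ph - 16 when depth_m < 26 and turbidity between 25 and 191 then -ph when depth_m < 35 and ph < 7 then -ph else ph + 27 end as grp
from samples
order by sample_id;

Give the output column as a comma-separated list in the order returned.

sample_id=300: depth_m < 2 or site = 'rain' → -19
sample_id=301: depth_m < 2 or site = 'rain' → -28
sample_id=302: depth_m < 15 or ph >= 9 → -10
sample_id=303: depth_m < 1 or ph < 5 → 1
sample_id=304: depth_m < 15 or ph >= 9 → -5
sample_id=305: depth_m < 15 or ph >= 9 → -8
sample_id=306: depth_m < 2 or site = 'rain' → -27
sample_id=307: depth_m < 2 or site = 'rain' → -21
sample_id=308: depth_m < 15 or ph >= 9 → -3
sample_id=309: depth_m < 1 or ph < 5 → 4
sample_id=310: depth_m < 2 or site = 'rain' → -19
sample_id=311: depth_m < 26 and turbidity between 25 and 191 → -8
sample_id=312: depth_m < 15 or ph >= 9 → -4

-19, -28, -10, 1, -5, -8, -27, -21, -3, 4, -19, -8, -4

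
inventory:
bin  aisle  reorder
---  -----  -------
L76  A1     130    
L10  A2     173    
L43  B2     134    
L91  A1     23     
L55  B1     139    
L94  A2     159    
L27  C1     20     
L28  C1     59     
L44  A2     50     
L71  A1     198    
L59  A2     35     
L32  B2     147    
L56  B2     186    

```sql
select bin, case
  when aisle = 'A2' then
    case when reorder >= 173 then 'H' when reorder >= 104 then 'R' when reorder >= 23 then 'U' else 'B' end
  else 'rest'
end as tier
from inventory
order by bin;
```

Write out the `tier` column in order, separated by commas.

H, rest, rest, rest, rest, U, rest, rest, U, rest, rest, rest, R

bin=L10: aisle='A2' → inner[reorder >= 173] → H
bin=L27: aisle='C1' → outer ELSE → rest
bin=L28: aisle='C1' → outer ELSE → rest
bin=L32: aisle='B2' → outer ELSE → rest
bin=L43: aisle='B2' → outer ELSE → rest
bin=L44: aisle='A2' → inner[reorder >= 23] → U
bin=L55: aisle='B1' → outer ELSE → rest
bin=L56: aisle='B2' → outer ELSE → rest
bin=L59: aisle='A2' → inner[reorder >= 23] → U
bin=L71: aisle='A1' → outer ELSE → rest
bin=L76: aisle='A1' → outer ELSE → rest
bin=L91: aisle='A1' → outer ELSE → rest
bin=L94: aisle='A2' → inner[reorder >= 104] → R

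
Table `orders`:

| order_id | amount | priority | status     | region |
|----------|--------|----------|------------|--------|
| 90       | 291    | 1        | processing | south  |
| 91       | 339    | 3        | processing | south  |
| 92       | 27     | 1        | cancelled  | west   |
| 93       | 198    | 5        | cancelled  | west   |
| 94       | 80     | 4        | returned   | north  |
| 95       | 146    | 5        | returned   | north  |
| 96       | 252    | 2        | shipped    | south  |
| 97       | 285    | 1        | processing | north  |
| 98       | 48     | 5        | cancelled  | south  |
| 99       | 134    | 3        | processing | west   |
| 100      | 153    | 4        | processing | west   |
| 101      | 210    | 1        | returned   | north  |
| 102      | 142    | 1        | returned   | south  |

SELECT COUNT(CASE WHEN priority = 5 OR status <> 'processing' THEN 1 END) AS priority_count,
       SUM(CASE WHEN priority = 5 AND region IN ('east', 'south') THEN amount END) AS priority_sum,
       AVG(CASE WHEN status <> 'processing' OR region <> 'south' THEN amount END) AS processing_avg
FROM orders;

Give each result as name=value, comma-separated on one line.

priority_count=8, priority_sum=48, processing_avg=152.2727272727

[priority_count: priority = 5 OR status <> 'processing']
order_id=90: ✗
order_id=91: ✗
order_id=92: ✓ → 1
order_id=93: ✓ → 1
order_id=94: ✓ → 1
order_id=95: ✓ → 1
order_id=96: ✓ → 1
order_id=97: ✗
order_id=98: ✓ → 1
order_id=99: ✗
order_id=100: ✗
order_id=101: ✓ → 1
order_id=102: ✓ → 1
priority_count = COUNT(1, 1, 1, 1, 1, 1, 1, 1) = 8
—
[priority_sum: priority = 5 AND region IN ('east', 'south')]
order_id=90: ✗
order_id=91: ✗
order_id=92: ✗
order_id=93: ✗
order_id=94: ✗
order_id=95: ✗
order_id=96: ✗
order_id=97: ✗
order_id=98: ✓ → 48
order_id=99: ✗
order_id=100: ✗
order_id=101: ✗
order_id=102: ✗
priority_sum = 48
—
[processing_avg: status <> 'processing' OR region <> 'south']
order_id=90: ✗
order_id=91: ✗
order_id=92: ✓ → 27
order_id=93: ✓ → 198
order_id=94: ✓ → 80
order_id=95: ✓ → 146
order_id=96: ✓ → 252
order_id=97: ✓ → 285
order_id=98: ✓ → 48
order_id=99: ✓ → 134
order_id=100: ✓ → 153
order_id=101: ✓ → 210
order_id=102: ✓ → 142
processing_avg = (27 + 198 + 80 + 146 + 252 + 285 + 48 + 134 + 153 + 210 + 142) / 11 = 152.2727272727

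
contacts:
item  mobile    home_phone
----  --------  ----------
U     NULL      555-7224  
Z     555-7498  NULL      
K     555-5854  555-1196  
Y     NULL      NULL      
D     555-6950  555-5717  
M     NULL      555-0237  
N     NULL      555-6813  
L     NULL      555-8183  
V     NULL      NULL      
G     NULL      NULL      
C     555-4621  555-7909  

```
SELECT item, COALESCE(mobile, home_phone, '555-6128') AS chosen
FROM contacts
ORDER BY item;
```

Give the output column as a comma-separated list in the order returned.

555-4621, 555-6950, 555-6128, 555-5854, 555-8183, 555-0237, 555-6813, 555-7224, 555-6128, 555-6128, 555-7498

item=C: mobile=555-4621 → 555-4621
item=D: mobile=555-6950 → 555-6950
item=G: mobile=NULL, home_phone=NULL, → literal 555-6128 → 555-6128
item=K: mobile=555-5854 → 555-5854
item=L: mobile=NULL, home_phone=555-8183 → 555-8183
item=M: mobile=NULL, home_phone=555-0237 → 555-0237
item=N: mobile=NULL, home_phone=555-6813 → 555-6813
item=U: mobile=NULL, home_phone=555-7224 → 555-7224
item=V: mobile=NULL, home_phone=NULL, → literal 555-6128 → 555-6128
item=Y: mobile=NULL, home_phone=NULL, → literal 555-6128 → 555-6128
item=Z: mobile=555-7498 → 555-7498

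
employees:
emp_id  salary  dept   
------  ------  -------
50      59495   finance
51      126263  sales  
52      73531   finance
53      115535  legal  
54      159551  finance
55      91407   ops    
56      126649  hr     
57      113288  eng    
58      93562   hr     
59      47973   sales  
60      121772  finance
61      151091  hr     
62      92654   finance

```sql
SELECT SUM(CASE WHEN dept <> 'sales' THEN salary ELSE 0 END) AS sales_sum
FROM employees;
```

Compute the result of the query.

emp_id=50: ✓ → 59495
emp_id=51: ✗
emp_id=52: ✓ → 73531
emp_id=53: ✓ → 115535
emp_id=54: ✓ → 159551
emp_id=55: ✓ → 91407
emp_id=56: ✓ → 126649
emp_id=57: ✓ → 113288
emp_id=58: ✓ → 93562
emp_id=59: ✗
emp_id=60: ✓ → 121772
emp_id=61: ✓ → 151091
emp_id=62: ✓ → 92654
sales_sum = 59495 + 73531 + 115535 + 159551 + 91407 + 126649 + 113288 + 93562 + 121772 + 151091 + 92654 = 1198535

1198535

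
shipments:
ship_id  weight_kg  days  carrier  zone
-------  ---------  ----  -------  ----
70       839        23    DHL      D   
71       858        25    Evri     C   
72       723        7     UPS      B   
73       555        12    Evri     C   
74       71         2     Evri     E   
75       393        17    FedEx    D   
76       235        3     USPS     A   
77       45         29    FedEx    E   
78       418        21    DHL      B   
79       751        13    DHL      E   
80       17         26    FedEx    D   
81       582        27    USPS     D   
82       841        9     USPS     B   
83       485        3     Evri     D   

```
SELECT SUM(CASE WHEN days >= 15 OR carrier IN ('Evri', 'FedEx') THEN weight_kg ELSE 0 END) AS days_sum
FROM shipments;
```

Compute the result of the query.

4263

ship_id=70: ✓ → 839
ship_id=71: ✓ → 858
ship_id=72: ✗
ship_id=73: ✓ → 555
ship_id=74: ✓ → 71
ship_id=75: ✓ → 393
ship_id=76: ✗
ship_id=77: ✓ → 45
ship_id=78: ✓ → 418
ship_id=79: ✗
ship_id=80: ✓ → 17
ship_id=81: ✓ → 582
ship_id=82: ✗
ship_id=83: ✓ → 485
days_sum = 839 + 858 + 555 + 71 + 393 + 45 + 418 + 17 + 582 + 485 = 4263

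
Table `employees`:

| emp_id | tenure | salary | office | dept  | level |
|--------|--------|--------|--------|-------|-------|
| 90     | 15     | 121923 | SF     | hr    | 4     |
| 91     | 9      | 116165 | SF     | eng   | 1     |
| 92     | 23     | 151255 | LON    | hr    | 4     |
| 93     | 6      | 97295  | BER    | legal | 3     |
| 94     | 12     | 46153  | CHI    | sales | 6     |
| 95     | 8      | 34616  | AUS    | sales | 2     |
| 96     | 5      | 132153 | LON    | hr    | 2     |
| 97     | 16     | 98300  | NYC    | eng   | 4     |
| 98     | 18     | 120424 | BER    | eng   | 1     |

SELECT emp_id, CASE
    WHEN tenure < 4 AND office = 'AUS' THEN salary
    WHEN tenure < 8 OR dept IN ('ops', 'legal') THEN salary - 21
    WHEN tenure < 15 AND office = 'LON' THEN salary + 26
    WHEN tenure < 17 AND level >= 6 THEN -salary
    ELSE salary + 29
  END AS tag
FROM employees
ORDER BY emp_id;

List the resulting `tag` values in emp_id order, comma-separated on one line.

121952, 116194, 151284, 97274, -46153, 34645, 132132, 98329, 120453

emp_id=90: ELSE → 121952
emp_id=91: ELSE → 116194
emp_id=92: ELSE → 151284
emp_id=93: tenure < 8 OR dept IN ('ops', 'legal') → 97274
emp_id=94: tenure < 17 AND level >= 6 → -46153
emp_id=95: ELSE → 34645
emp_id=96: tenure < 8 OR dept IN ('ops', 'legal') → 132132
emp_id=97: ELSE → 98329
emp_id=98: ELSE → 120453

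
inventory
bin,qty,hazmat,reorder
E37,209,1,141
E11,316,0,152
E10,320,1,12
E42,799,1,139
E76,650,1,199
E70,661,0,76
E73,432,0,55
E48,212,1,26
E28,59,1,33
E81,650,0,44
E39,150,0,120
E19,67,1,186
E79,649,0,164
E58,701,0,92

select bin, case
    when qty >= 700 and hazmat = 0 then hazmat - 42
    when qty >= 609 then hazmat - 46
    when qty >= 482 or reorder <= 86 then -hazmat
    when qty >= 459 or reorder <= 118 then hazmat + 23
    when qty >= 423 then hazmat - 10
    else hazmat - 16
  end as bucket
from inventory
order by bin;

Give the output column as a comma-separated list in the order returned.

bin=E10: qty >= 482 or reorder <= 86 → -1
bin=E11: ELSE → -16
bin=E19: ELSE → -15
bin=E28: qty >= 482 or reorder <= 86 → -1
bin=E37: ELSE → -15
bin=E39: ELSE → -16
bin=E42: qty >= 609 → -45
bin=E48: qty >= 482 or reorder <= 86 → -1
bin=E58: qty >= 700 and hazmat = 0 → -42
bin=E70: qty >= 609 → -46
bin=E73: qty >= 482 or reorder <= 86 → 0
bin=E76: qty >= 609 → -45
bin=E79: qty >= 609 → -46
bin=E81: qty >= 609 → -46

-1, -16, -15, -1, -15, -16, -45, -1, -42, -46, 0, -45, -46, -46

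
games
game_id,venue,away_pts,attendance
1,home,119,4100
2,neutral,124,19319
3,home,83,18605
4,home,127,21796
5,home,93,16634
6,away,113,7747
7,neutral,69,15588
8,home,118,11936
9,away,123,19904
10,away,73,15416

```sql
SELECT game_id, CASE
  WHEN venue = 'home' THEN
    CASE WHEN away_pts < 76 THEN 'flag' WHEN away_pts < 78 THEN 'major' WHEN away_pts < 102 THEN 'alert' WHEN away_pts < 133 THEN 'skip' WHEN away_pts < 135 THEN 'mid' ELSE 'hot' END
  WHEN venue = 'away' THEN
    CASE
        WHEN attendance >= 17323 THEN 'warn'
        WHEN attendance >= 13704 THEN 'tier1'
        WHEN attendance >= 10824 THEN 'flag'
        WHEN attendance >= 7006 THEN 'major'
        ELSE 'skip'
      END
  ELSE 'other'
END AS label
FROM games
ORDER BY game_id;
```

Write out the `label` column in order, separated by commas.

game_id=1: venue='home' → inner[away_pts < 133] → skip
game_id=2: venue='neutral' → outer ELSE → other
game_id=3: venue='home' → inner[away_pts < 102] → alert
game_id=4: venue='home' → inner[away_pts < 133] → skip
game_id=5: venue='home' → inner[away_pts < 102] → alert
game_id=6: venue='away' → inner[attendance >= 7006] → major
game_id=7: venue='neutral' → outer ELSE → other
game_id=8: venue='home' → inner[away_pts < 133] → skip
game_id=9: venue='away' → inner[attendance >= 17323] → warn
game_id=10: venue='away' → inner[attendance >= 13704] → tier1

skip, other, alert, skip, alert, major, other, skip, warn, tier1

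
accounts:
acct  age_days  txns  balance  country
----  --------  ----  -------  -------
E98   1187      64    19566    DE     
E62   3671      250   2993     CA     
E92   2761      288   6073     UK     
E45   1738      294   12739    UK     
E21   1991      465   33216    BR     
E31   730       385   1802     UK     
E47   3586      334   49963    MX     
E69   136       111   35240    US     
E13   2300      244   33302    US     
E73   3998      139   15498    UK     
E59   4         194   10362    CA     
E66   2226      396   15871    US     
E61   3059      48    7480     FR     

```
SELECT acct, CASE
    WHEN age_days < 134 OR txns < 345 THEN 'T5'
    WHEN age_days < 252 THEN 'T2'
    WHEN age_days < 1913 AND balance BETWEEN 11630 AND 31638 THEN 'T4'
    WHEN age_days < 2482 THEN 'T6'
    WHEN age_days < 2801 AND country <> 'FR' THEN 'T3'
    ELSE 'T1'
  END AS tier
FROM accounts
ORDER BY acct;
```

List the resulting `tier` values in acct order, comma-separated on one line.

T5, T6, T6, T5, T5, T5, T5, T5, T6, T5, T5, T5, T5

acct=E13: age_days < 134 OR txns < 345 → T5
acct=E21: age_days < 2482 → T6
acct=E31: age_days < 2482 → T6
acct=E45: age_days < 134 OR txns < 345 → T5
acct=E47: age_days < 134 OR txns < 345 → T5
acct=E59: age_days < 134 OR txns < 345 → T5
acct=E61: age_days < 134 OR txns < 345 → T5
acct=E62: age_days < 134 OR txns < 345 → T5
acct=E66: age_days < 2482 → T6
acct=E69: age_days < 134 OR txns < 345 → T5
acct=E73: age_days < 134 OR txns < 345 → T5
acct=E92: age_days < 134 OR txns < 345 → T5
acct=E98: age_days < 134 OR txns < 345 → T5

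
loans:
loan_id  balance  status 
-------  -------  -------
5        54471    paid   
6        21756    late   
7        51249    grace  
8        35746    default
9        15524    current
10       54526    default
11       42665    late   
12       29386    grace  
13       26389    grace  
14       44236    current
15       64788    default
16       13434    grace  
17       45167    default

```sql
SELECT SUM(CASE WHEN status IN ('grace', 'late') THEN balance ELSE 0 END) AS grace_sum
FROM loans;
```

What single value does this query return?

184879

loan_id=5: ✗
loan_id=6: ✓ → 21756
loan_id=7: ✓ → 51249
loan_id=8: ✗
loan_id=9: ✗
loan_id=10: ✗
loan_id=11: ✓ → 42665
loan_id=12: ✓ → 29386
loan_id=13: ✓ → 26389
loan_id=14: ✗
loan_id=15: ✗
loan_id=16: ✓ → 13434
loan_id=17: ✗
grace_sum = 21756 + 51249 + 42665 + 29386 + 26389 + 13434 = 184879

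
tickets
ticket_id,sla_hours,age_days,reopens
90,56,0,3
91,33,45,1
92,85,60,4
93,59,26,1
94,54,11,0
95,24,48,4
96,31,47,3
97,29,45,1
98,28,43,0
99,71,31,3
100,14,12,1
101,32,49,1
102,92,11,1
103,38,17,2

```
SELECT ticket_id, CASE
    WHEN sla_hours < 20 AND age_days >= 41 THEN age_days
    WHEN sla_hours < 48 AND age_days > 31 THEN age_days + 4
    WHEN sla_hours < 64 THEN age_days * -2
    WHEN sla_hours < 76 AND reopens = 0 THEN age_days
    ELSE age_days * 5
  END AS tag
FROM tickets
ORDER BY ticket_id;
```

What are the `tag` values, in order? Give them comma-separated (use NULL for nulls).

0, 49, 300, -52, -22, 52, 51, 49, 47, 155, -24, 53, 55, -34

ticket_id=90: sla_hours < 64 → 0
ticket_id=91: sla_hours < 48 AND age_days > 31 → 49
ticket_id=92: ELSE → 300
ticket_id=93: sla_hours < 64 → -52
ticket_id=94: sla_hours < 64 → -22
ticket_id=95: sla_hours < 48 AND age_days > 31 → 52
ticket_id=96: sla_hours < 48 AND age_days > 31 → 51
ticket_id=97: sla_hours < 48 AND age_days > 31 → 49
ticket_id=98: sla_hours < 48 AND age_days > 31 → 47
ticket_id=99: ELSE → 155
ticket_id=100: sla_hours < 64 → -24
ticket_id=101: sla_hours < 48 AND age_days > 31 → 53
ticket_id=102: ELSE → 55
ticket_id=103: sla_hours < 64 → -34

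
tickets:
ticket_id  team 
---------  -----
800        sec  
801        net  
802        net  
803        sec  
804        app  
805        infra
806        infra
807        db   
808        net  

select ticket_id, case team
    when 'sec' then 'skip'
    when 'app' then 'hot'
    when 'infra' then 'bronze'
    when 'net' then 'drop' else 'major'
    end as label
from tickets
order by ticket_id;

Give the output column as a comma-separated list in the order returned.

ticket_id=800: team='sec' → skip
ticket_id=801: team='net' → drop
ticket_id=802: team='net' → drop
ticket_id=803: team='sec' → skip
ticket_id=804: team='app' → hot
ticket_id=805: team='infra' → bronze
ticket_id=806: team='infra' → bronze
ticket_id=807: ELSE → major
ticket_id=808: team='net' → drop

skip, drop, drop, skip, hot, bronze, bronze, major, drop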